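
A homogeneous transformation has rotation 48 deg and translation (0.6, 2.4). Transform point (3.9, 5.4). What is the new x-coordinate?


x' = cos(theta)*px - sin(theta)*py + tx
= 0.6691*3.9 - 0.7431*5.4 + 0.6
= -0.8034


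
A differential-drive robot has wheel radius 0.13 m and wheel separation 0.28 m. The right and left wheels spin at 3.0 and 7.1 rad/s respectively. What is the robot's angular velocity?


vR = r*wR = 0.13*3.0 = 0.39 m/s
vL = r*wL = 0.13*7.1 = 0.923 m/s
v = (vR+vL)/2 = 0.6565 m/s
omega = (vR-vL)/L = -1.9036 rad/s
angular velocity = -1.9036 rad/s


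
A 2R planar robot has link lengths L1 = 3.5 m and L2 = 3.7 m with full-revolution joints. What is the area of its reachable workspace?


r_max = L1 + L2 = 7.2 m
r_min = |L1 - L2| = 0.2 m
Area = pi*(r_max^2 - r_min^2)
= pi*(51.84 - 0.04)
= pi * 51.8
= 162.7345 m^2


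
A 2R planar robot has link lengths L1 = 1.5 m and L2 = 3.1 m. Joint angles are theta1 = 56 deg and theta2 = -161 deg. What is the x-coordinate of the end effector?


Convert angles to radians: theta1 = 0.9774, theta2 = -2.81
x = L1*cos(theta1) + L2*cos(theta1+theta2)
x = 0.8388 + -0.8023
x = 0.0365


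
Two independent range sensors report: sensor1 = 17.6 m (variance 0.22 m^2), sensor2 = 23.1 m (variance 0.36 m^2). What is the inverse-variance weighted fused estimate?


w1 = (1/var1) / (1/var1 + 1/var2)
   = 4.5455 / (4.5455 + 2.7778) = 0.6207
w2 = 1 - w1 = 0.3793
fused = w1*s1 + w2*s2 = 10.9241 + 8.7621
= 19.6862 m


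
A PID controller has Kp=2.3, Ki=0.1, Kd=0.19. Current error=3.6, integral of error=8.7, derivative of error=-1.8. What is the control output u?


u = Kp*e + Ki*int(e) + Kd*de/dt
= 2.3*3.6 + 0.1*8.7 + 0.19*(-1.8)
= 8.28 + 0.87 + -0.342
= 8.808


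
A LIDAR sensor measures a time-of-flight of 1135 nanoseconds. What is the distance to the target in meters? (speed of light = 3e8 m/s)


tof = 1135 ns = 1.135e-06 s
dist = c * tof / 2
= 3e8 * 1.135e-06 / 2
= 170.25 m


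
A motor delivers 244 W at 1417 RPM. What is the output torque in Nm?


omega = 1417 * 2*pi/60 = 148.3879 rad/s
tau = P / omega = 244 / 148.3879
= 1.6443 Nm


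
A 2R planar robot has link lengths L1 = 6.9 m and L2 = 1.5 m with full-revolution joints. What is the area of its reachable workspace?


r_max = L1 + L2 = 8.4 m
r_min = |L1 - L2| = 5.4 m
Area = pi*(r_max^2 - r_min^2)
= pi*(70.56 - 29.16)
= pi * 41.4
= 130.0619 m^2


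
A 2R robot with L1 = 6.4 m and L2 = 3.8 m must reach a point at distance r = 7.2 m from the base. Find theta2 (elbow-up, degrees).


cos(theta2) = (r^2 - L1^2 - L2^2) / (2*L1*L2)
cos(theta2) = (51.84 - 40.96 - 14.44) / 48.64
cos(theta2) = -0.073191
theta2 = 94.1973 degrees


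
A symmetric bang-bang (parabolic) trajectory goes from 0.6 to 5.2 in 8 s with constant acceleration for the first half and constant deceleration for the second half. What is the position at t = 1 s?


Symmetric rest-to-rest: each phase covers (pf-p0)/2 in time T/2. 0.5*a*(T/2)^2 = (pf-p0)/2 => a = 4*(pf-p0)/T^2
a = 4*(5.2-0.6)/8^2 = 0.2875
t = 1 is in the acceleration phase (t <= T/2).
p = p0 + 0.5*a*t^2 = 0.6 + 0.5*0.2875*1^2
= 0.7438


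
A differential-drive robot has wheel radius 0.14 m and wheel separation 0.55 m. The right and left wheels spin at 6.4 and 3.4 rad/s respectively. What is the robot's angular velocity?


vR = r*wR = 0.14*6.4 = 0.896 m/s
vL = r*wL = 0.14*3.4 = 0.476 m/s
v = (vR+vL)/2 = 0.686 m/s
omega = (vR-vL)/L = 0.7636 rad/s
angular velocity = 0.7636 rad/s


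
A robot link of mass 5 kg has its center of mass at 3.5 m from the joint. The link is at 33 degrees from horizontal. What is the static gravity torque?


tau = m*g*L*cos(angle)
= 5 * 9.81 * 3.5 * cos(33 deg)
= 5 * 9.81 * 3.5 * 0.8387
= 143.9788 Nm


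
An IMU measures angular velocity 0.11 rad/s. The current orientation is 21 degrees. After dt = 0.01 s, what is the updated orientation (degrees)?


delta_theta = w * dt = 0.11 * 0.01 = 0.0011 rad
= 0.063 deg
theta_new = 21 + 0.063 = 21.063 deg


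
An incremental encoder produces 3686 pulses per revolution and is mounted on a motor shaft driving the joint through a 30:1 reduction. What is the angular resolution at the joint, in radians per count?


counts per rev = 3686
effective counts at joint = 3686 * 30 = 110580
resolution = 2*pi / 110580
= 5.6820e-05 rad/count


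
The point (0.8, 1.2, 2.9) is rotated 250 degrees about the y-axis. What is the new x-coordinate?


Rotation about y-axis: x' = x*cos(theta) + z*sin(theta)
= 0.8 * -0.342 + 2.9 * -0.9397
= -2.9987


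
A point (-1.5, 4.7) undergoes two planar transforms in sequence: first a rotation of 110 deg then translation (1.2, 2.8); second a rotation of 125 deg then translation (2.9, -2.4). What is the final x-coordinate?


After transform 1:
x1 = cos(110)*-1.5 - sin(110)*4.7 + 1.2 = -2.7035
y1 = sin(110)*-1.5 + cos(110)*4.7 + 2.8 = -0.217
After transform 2:
x2 = cos(125)*-2.7035 - sin(125)*-0.217 + 2.9
= 4.6285


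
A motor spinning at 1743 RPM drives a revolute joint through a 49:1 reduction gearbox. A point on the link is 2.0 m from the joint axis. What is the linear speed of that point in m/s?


omega_motor = 1743 * 2*pi/60 = 182.5265 rad/s
omega_joint = omega_motor / 49 = 3.725 rad/s
v = omega_joint * r = 3.725 * 2.0
= 7.4501 m/s


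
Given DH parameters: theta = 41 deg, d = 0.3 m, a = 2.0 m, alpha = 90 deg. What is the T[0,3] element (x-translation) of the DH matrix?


T[0,3] = a * cos(theta)
= 2.0 * cos(41 deg)
= 2.0 * 0.7547
= 1.5094


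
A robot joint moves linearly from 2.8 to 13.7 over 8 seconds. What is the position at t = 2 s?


s = t/T = 2/8 = 0.25
p(t) = p0 + (pf-p0)*s
= 2.8 + (13.7 - 2.8) * 0.25
= 5.525


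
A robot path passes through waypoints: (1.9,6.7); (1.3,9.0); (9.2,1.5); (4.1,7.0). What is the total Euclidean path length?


Segment lengths:
  seg1 = sqrt((-0.6)^2 + (2.3)^2) = 2.377
  seg2 = sqrt((7.9)^2 + (-7.5)^2) = 10.8931
  seg3 = sqrt((-5.1)^2 + (5.5)^2) = 7.5007
Total = 20.7708


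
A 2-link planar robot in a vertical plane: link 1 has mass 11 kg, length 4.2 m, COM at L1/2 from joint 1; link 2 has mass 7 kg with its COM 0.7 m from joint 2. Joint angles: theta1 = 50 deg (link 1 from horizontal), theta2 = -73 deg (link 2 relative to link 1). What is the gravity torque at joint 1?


Horizontal distance from joint 1 to link-1 COM:
  x_c1 = (L1/2)*cos(t1) = 2.1 * 0.6428 = 1.3499 m
Horizontal distance from joint 1 to link-2 COM:
  x_c2 = L1*cos(t1) + Lc2*cos(t1+t2)
       = 4.2*0.6428 + 0.7*0.9205 = 3.3441 m
tau1 = m1*g*x_c1 + m2*g*x_c2
     = 11*9.81*1.3499 + 7*9.81*3.3441
     = 145.6627 + 229.6367
     = 375.2994 Nm


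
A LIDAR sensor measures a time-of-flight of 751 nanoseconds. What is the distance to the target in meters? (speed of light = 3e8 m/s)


tof = 751 ns = 7.51e-07 s
dist = c * tof / 2
= 3e8 * 7.51e-07 / 2
= 112.65 m


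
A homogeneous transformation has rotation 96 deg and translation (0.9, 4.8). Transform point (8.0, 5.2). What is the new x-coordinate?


x' = cos(theta)*px - sin(theta)*py + tx
= -0.1045*8.0 - 0.9945*5.2 + 0.9
= -5.1077


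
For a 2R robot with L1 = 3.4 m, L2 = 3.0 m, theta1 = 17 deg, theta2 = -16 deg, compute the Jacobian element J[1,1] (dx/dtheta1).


J[1,1] = -L1*sin(t1) - L2*sin(t1+t2)
= -3.4*sin(17) - 3.0*sin(1)
= -1.0464


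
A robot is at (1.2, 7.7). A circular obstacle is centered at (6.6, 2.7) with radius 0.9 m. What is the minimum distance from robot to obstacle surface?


center_dist = sqrt((1.2-6.6)^2 + (7.7-2.7)^2)
= sqrt(29.16 + 25.0)
= 7.3593
min_dist = center_dist - radius = 7.3593 - 0.9 = 6.4593 m


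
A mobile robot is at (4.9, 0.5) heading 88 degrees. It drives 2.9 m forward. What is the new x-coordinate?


x_new = x0 + d*cos(theta)
= 4.9 + 2.9*cos(88)
= 4.9 + 0.1012
= 5.0012


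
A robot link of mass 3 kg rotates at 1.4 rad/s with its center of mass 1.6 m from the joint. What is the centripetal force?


F = m * omega^2 * r
= 3 * 1.4^2 * 1.6
= 3 * 1.96 * 1.6
= 9.408 N


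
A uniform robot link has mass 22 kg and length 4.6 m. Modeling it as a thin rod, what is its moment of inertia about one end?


I = (1/3) * m * L^2
= (1/3) * 22 * 4.6^2
= 0.333333 * 22 * 21.16
= 155.1733 kg*m^2


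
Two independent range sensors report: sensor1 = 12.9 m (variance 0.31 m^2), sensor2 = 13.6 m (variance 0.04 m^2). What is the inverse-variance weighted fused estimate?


w1 = (1/var1) / (1/var1 + 1/var2)
   = 3.2258 / (3.2258 + 25.0) = 0.1143
w2 = 1 - w1 = 0.8857
fused = w1*s1 + w2*s2 = 1.4743 + 12.0457
= 13.52 m


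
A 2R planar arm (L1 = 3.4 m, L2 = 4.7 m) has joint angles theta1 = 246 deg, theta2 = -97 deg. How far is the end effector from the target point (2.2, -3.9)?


End effector via forward kinematics:
x = L1*cos(t1) + L2*cos(t1+t2) = -5.4116
y = L1*sin(t1) + L2*sin(t1+t2) = -0.6854
Distance to target:
d = sqrt((2.2 - -5.4116)^2 + (-3.9 - -0.6854)^2)
= sqrt(57.9363 + 10.3338)
= 8.2626 m


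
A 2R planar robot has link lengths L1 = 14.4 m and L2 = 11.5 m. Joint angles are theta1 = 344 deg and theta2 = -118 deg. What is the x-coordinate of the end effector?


Convert angles to radians: theta1 = 6.0039, theta2 = -2.0595
x = L1*cos(theta1) + L2*cos(theta1+theta2)
x = 13.8422 + -7.9886
x = 5.8536


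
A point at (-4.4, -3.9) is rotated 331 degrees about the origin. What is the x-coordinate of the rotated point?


x' = x*cos(theta) - y*sin(theta)
cos(331 deg) = 0.8746, sin(331 deg) = -0.4848
x' = -4.4 * 0.8746 - -3.9 * -0.4848
= -3.8483 - 1.8908
= -5.7391


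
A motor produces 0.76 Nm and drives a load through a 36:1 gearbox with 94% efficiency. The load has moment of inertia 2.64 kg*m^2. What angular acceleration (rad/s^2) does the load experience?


tau_out = tau_motor * N * eta
= 0.76 * 36 * 0.94 = 25.7184 Nm
alpha = tau_out / I = 25.7184 / 2.64
= 9.7418 rad/s^2


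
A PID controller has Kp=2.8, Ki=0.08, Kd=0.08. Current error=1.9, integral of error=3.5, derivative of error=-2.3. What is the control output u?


u = Kp*e + Ki*int(e) + Kd*de/dt
= 2.8*1.9 + 0.08*3.5 + 0.08*(-2.3)
= 5.32 + 0.28 + -0.184
= 5.416


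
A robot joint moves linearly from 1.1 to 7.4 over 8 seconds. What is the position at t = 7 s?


s = t/T = 7/8 = 0.875
p(t) = p0 + (pf-p0)*s
= 1.1 + (7.4 - 1.1) * 0.875
= 6.6125


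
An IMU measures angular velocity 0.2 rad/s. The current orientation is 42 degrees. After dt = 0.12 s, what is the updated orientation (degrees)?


delta_theta = w * dt = 0.2 * 0.12 = 0.024 rad
= 1.3751 deg
theta_new = 42 + 1.3751 = 43.3751 deg


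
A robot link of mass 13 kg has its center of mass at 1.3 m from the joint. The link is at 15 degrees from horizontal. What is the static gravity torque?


tau = m*g*L*cos(angle)
= 13 * 9.81 * 1.3 * cos(15 deg)
= 13 * 9.81 * 1.3 * 0.9659
= 160.1399 Nm


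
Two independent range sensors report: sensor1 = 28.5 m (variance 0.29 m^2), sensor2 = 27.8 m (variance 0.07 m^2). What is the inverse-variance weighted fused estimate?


w1 = (1/var1) / (1/var1 + 1/var2)
   = 3.4483 / (3.4483 + 14.2857) = 0.1944
w2 = 1 - w1 = 0.8056
fused = w1*s1 + w2*s2 = 5.5417 + 22.3944
= 27.9361 m


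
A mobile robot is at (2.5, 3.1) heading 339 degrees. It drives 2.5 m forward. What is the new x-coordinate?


x_new = x0 + d*cos(theta)
= 2.5 + 2.5*cos(339)
= 2.5 + 2.334
= 4.834


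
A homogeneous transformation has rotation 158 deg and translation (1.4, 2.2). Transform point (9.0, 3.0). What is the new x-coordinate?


x' = cos(theta)*px - sin(theta)*py + tx
= -0.9272*9.0 - 0.3746*3.0 + 1.4
= -8.0685


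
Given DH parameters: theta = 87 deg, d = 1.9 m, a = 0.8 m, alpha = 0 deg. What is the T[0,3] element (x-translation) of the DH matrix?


T[0,3] = a * cos(theta)
= 0.8 * cos(87 deg)
= 0.8 * 0.0523
= 0.0419


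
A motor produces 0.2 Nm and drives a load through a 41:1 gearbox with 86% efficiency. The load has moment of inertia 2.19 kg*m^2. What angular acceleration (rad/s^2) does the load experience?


tau_out = tau_motor * N * eta
= 0.2 * 41 * 0.86 = 7.052 Nm
alpha = tau_out / I = 7.052 / 2.19
= 3.2201 rad/s^2


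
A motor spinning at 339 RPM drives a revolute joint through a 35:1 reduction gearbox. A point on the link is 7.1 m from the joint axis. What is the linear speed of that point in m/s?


omega_motor = 339 * 2*pi/60 = 35.5 rad/s
omega_joint = omega_motor / 35 = 1.0143 rad/s
v = omega_joint * r = 1.0143 * 7.1
= 7.2014 m/s


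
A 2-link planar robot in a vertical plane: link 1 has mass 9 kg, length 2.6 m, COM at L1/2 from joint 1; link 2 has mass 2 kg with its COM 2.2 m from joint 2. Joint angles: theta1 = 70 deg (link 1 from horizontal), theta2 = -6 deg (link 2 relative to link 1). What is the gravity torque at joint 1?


Horizontal distance from joint 1 to link-1 COM:
  x_c1 = (L1/2)*cos(t1) = 1.3 * 0.342 = 0.4446 m
Horizontal distance from joint 1 to link-2 COM:
  x_c2 = L1*cos(t1) + Lc2*cos(t1+t2)
       = 2.6*0.342 + 2.2*0.4384 = 1.8537 m
tau1 = m1*g*x_c1 + m2*g*x_c2
     = 9*9.81*0.4446 + 2*9.81*1.8537
     = 39.256 + 36.369
     = 75.625 Nm


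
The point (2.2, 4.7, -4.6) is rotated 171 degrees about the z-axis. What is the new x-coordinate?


Rotation about z-axis: x' = x*cos(theta) - y*sin(theta)
= 2.2 * -0.9877 - 4.7 * 0.1564
= -2.9082


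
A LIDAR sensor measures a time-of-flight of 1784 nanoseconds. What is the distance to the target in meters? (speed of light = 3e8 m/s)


tof = 1784 ns = 1.784e-06 s
dist = c * tof / 2
= 3e8 * 1.784e-06 / 2
= 267.6 m


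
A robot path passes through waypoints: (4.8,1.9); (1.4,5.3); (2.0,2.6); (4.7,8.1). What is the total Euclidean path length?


Segment lengths:
  seg1 = sqrt((-3.4)^2 + (3.4)^2) = 4.8083
  seg2 = sqrt((0.6)^2 + (-2.7)^2) = 2.7659
  seg3 = sqrt((2.7)^2 + (5.5)^2) = 6.127
Total = 13.7012


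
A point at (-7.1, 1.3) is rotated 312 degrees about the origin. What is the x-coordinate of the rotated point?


x' = x*cos(theta) - y*sin(theta)
cos(312 deg) = 0.6691, sin(312 deg) = -0.7431
x' = -7.1 * 0.6691 - 1.3 * -0.7431
= -4.7508 - -0.9661
= -3.7847


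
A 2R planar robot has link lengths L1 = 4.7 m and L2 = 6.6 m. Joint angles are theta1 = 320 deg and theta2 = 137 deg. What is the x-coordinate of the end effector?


Convert angles to radians: theta1 = 5.5851, theta2 = 2.3911
x = L1*cos(theta1) + L2*cos(theta1+theta2)
x = 3.6004 + -0.8043
x = 2.7961


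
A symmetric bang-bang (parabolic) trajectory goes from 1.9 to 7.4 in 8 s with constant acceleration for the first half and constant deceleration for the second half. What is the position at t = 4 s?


Symmetric rest-to-rest: each phase covers (pf-p0)/2 in time T/2. 0.5*a*(T/2)^2 = (pf-p0)/2 => a = 4*(pf-p0)/T^2
a = 4*(7.4-1.9)/8^2 = 0.3438
t = 4 is in the acceleration phase (t <= T/2).
p = p0 + 0.5*a*t^2 = 1.9 + 0.5*0.3438*4^2
= 4.65


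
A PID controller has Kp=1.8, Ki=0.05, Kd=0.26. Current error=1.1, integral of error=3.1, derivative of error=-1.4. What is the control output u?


u = Kp*e + Ki*int(e) + Kd*de/dt
= 1.8*1.1 + 0.05*3.1 + 0.26*(-1.4)
= 1.98 + 0.155 + -0.364
= 1.771


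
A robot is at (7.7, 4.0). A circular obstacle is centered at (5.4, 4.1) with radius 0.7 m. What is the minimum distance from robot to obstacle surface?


center_dist = sqrt((7.7-5.4)^2 + (4.0-4.1)^2)
= sqrt(5.29 + 0.01)
= 2.3022
min_dist = center_dist - radius = 2.3022 - 0.7 = 1.6022 m


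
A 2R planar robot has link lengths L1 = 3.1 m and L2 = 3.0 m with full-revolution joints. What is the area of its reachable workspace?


r_max = L1 + L2 = 6.1 m
r_min = |L1 - L2| = 0.1 m
Area = pi*(r_max^2 - r_min^2)
= pi*(37.21 - 0.01)
= pi * 37.2
= 116.8672 m^2


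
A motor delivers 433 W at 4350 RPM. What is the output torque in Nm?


omega = 4350 * 2*pi/60 = 455.5309 rad/s
tau = P / omega = 433 / 455.5309
= 0.9505 Nm


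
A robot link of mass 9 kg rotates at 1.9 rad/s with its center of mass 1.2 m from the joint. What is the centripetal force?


F = m * omega^2 * r
= 9 * 1.9^2 * 1.2
= 9 * 3.61 * 1.2
= 38.988 N


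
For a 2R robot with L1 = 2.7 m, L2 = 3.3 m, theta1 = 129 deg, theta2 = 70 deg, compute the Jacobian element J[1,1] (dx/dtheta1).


J[1,1] = -L1*sin(t1) - L2*sin(t1+t2)
= -2.7*sin(129) - 3.3*sin(199)
= -1.0239


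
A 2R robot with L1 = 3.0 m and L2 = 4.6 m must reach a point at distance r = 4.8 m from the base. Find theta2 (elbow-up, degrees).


cos(theta2) = (r^2 - L1^2 - L2^2) / (2*L1*L2)
cos(theta2) = (23.04 - 9.0 - 21.16) / 27.6
cos(theta2) = -0.257971
theta2 = 104.9497 degrees


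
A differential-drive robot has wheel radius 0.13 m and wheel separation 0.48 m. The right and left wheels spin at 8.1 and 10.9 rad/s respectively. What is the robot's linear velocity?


vR = r*wR = 0.13*8.1 = 1.053 m/s
vL = r*wL = 0.13*10.9 = 1.417 m/s
v = (vR+vL)/2 = 1.235 m/s
omega = (vR-vL)/L = -0.7583 rad/s
linear velocity = 1.235 m/s


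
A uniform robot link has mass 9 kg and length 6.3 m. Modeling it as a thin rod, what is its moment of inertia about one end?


I = (1/3) * m * L^2
= (1/3) * 9 * 6.3^2
= 0.333333 * 9 * 39.69
= 119.07 kg*m^2


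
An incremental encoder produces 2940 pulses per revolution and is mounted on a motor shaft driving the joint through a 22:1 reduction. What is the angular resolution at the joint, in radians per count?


counts per rev = 2940
effective counts at joint = 2940 * 22 = 64680
resolution = 2*pi / 64680
= 9.7143e-05 rad/count


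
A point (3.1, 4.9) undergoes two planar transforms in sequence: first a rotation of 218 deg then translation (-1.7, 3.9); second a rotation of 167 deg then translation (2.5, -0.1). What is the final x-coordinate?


After transform 1:
x1 = cos(218)*3.1 - sin(218)*4.9 + -1.7 = -1.1261
y1 = sin(218)*3.1 + cos(218)*4.9 + 3.9 = -1.8698
After transform 2:
x2 = cos(167)*-1.1261 - sin(167)*-1.8698 + 2.5
= 4.0178


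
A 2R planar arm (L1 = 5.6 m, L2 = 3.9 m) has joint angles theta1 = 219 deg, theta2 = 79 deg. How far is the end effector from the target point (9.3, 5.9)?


End effector via forward kinematics:
x = L1*cos(t1) + L2*cos(t1+t2) = -2.5211
y = L1*sin(t1) + L2*sin(t1+t2) = -6.9677
Distance to target:
d = sqrt((9.3 - -2.5211)^2 + (5.9 - -6.9677)^2)
= sqrt(139.7379 + 165.5774)
= 17.4733 m


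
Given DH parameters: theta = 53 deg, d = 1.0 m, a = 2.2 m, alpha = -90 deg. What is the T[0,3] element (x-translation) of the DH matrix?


T[0,3] = a * cos(theta)
= 2.2 * cos(53 deg)
= 2.2 * 0.6018
= 1.324


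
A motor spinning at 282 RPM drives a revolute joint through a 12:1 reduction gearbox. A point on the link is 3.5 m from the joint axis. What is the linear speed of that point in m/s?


omega_motor = 282 * 2*pi/60 = 29.531 rad/s
omega_joint = omega_motor / 12 = 2.4609 rad/s
v = omega_joint * r = 2.4609 * 3.5
= 8.6132 m/s


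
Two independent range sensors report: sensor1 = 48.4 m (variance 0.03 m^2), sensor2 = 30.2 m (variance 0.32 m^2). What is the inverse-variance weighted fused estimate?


w1 = (1/var1) / (1/var1 + 1/var2)
   = 33.3333 / (33.3333 + 3.125) = 0.9143
w2 = 1 - w1 = 0.0857
fused = w1*s1 + w2*s2 = 44.2514 + 2.5886
= 46.84 m


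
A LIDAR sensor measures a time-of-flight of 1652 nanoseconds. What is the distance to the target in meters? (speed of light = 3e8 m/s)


tof = 1652 ns = 1.652e-06 s
dist = c * tof / 2
= 3e8 * 1.652e-06 / 2
= 247.8 m


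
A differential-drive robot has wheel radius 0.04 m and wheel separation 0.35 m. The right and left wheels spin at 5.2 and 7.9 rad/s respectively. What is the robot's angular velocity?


vR = r*wR = 0.04*5.2 = 0.208 m/s
vL = r*wL = 0.04*7.9 = 0.316 m/s
v = (vR+vL)/2 = 0.262 m/s
omega = (vR-vL)/L = -0.3086 rad/s
angular velocity = -0.3086 rad/s


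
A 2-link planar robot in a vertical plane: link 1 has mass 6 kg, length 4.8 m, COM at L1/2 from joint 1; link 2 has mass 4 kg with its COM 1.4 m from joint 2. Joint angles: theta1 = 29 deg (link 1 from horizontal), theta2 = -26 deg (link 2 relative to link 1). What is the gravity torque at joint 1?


Horizontal distance from joint 1 to link-1 COM:
  x_c1 = (L1/2)*cos(t1) = 2.4 * 0.8746 = 2.0991 m
Horizontal distance from joint 1 to link-2 COM:
  x_c2 = L1*cos(t1) + Lc2*cos(t1+t2)
       = 4.8*0.8746 + 1.4*0.9986 = 5.5963 m
tau1 = m1*g*x_c1 + m2*g*x_c2
     = 6*9.81*2.0991 + 4*9.81*5.5963
     = 123.5523 + 219.5971
     = 343.1494 Nm


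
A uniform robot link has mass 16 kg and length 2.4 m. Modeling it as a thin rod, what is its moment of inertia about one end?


I = (1/3) * m * L^2
= (1/3) * 16 * 2.4^2
= 0.333333 * 16 * 5.76
= 30.72 kg*m^2


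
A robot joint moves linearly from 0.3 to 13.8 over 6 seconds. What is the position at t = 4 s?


s = t/T = 4/6 = 0.6667
p(t) = p0 + (pf-p0)*s
= 0.3 + (13.8 - 0.3) * 0.6667
= 9.3


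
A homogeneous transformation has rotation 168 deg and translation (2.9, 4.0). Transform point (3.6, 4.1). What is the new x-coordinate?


x' = cos(theta)*px - sin(theta)*py + tx
= -0.9781*3.6 - 0.2079*4.1 + 2.9
= -1.4738


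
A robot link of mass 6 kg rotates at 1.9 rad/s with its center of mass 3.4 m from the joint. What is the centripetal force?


F = m * omega^2 * r
= 6 * 1.9^2 * 3.4
= 6 * 3.61 * 3.4
= 73.644 N


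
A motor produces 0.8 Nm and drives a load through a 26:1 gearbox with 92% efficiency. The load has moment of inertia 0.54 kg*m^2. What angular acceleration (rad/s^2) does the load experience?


tau_out = tau_motor * N * eta
= 0.8 * 26 * 0.92 = 19.136 Nm
alpha = tau_out / I = 19.136 / 0.54
= 35.437 rad/s^2


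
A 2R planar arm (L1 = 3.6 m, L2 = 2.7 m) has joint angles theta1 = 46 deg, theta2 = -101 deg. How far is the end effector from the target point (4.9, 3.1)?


End effector via forward kinematics:
x = L1*cos(t1) + L2*cos(t1+t2) = 4.0494
y = L1*sin(t1) + L2*sin(t1+t2) = 0.3779
Distance to target:
d = sqrt((4.9 - 4.0494)^2 + (3.1 - 0.3779)^2)
= sqrt(0.7235 + 7.4098)
= 2.8519 m


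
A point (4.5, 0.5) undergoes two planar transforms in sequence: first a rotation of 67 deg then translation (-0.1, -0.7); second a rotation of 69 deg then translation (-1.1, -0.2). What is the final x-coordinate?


After transform 1:
x1 = cos(67)*4.5 - sin(67)*0.5 + -0.1 = 1.198
y1 = sin(67)*4.5 + cos(67)*0.5 + -0.7 = 3.6376
After transform 2:
x2 = cos(69)*1.198 - sin(69)*3.6376 + -1.1
= -4.0667


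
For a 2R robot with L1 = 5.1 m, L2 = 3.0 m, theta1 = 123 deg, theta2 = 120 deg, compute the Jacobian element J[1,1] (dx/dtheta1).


J[1,1] = -L1*sin(t1) - L2*sin(t1+t2)
= -5.1*sin(123) - 3.0*sin(243)
= -1.6042


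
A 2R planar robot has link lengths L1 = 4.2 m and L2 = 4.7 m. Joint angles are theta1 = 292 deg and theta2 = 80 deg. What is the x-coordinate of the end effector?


Convert angles to radians: theta1 = 5.0964, theta2 = 1.3963
x = L1*cos(theta1) + L2*cos(theta1+theta2)
x = 1.5733 + 4.5973
x = 6.1706


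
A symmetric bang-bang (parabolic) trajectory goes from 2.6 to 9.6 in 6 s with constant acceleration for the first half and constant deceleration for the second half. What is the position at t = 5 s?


Symmetric rest-to-rest: each phase covers (pf-p0)/2 in time T/2. 0.5*a*(T/2)^2 = (pf-p0)/2 => a = 4*(pf-p0)/T^2
a = 4*(9.6-2.6)/6^2 = 0.7778
t = 5 is in the deceleration phase (t > T/2).
p = pf - 0.5*a*(T-t)^2 = 9.6 - 0.5*0.7778*1^2
= 9.2111


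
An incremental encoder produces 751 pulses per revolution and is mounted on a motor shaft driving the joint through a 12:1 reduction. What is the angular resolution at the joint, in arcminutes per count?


counts per rev = 751
effective counts at joint = 751 * 12 = 9012
resolution = 360*60 / 9012
= 2.3968 arcmin/count


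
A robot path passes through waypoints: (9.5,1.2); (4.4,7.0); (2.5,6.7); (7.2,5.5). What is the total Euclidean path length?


Segment lengths:
  seg1 = sqrt((-5.1)^2 + (5.8)^2) = 7.7233
  seg2 = sqrt((-1.9)^2 + (-0.3)^2) = 1.9235
  seg3 = sqrt((4.7)^2 + (-1.2)^2) = 4.8508
Total = 14.4977


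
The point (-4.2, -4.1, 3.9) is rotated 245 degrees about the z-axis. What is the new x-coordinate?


Rotation about z-axis: x' = x*cos(theta) - y*sin(theta)
= -4.2 * -0.4226 - -4.1 * -0.9063
= -1.9409


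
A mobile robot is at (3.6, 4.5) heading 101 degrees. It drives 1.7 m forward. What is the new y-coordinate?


y_new = y0 + d*sin(theta)
= 4.5 + 1.7*sin(101)
= 4.5 + 1.6688
= 6.1688


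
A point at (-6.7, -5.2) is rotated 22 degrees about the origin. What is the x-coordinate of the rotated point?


x' = x*cos(theta) - y*sin(theta)
cos(22 deg) = 0.9272, sin(22 deg) = 0.3746
x' = -6.7 * 0.9272 - -5.2 * 0.3746
= -6.2121 - -1.948
= -4.2642


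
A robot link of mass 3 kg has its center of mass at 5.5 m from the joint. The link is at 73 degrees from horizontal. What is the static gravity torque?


tau = m*g*L*cos(angle)
= 3 * 9.81 * 5.5 * cos(73 deg)
= 3 * 9.81 * 5.5 * 0.2924
= 47.3247 Nm


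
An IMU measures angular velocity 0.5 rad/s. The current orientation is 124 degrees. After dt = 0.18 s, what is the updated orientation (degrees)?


delta_theta = w * dt = 0.5 * 0.18 = 0.09 rad
= 5.1566 deg
theta_new = 124 + 5.1566 = 129.1566 deg


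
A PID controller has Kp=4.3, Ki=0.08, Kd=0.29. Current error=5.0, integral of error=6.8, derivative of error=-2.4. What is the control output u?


u = Kp*e + Ki*int(e) + Kd*de/dt
= 4.3*5.0 + 0.08*6.8 + 0.29*(-2.4)
= 21.5 + 0.544 + -0.696
= 21.348


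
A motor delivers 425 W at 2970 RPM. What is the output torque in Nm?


omega = 2970 * 2*pi/60 = 311.0177 rad/s
tau = P / omega = 425 / 311.0177
= 1.3665 Nm


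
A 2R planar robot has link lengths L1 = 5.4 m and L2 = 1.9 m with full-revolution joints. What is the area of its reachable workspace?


r_max = L1 + L2 = 7.3 m
r_min = |L1 - L2| = 3.5 m
Area = pi*(r_max^2 - r_min^2)
= pi*(53.29 - 12.25)
= pi * 41.04
= 128.931 m^2


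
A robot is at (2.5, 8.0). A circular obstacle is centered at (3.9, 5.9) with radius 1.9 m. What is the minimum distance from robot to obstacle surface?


center_dist = sqrt((2.5-3.9)^2 + (8.0-5.9)^2)
= sqrt(1.96 + 4.41)
= 2.5239
min_dist = center_dist - radius = 2.5239 - 1.9 = 0.6239 m


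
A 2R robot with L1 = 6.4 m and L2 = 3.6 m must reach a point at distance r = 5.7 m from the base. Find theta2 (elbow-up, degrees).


cos(theta2) = (r^2 - L1^2 - L2^2) / (2*L1*L2)
cos(theta2) = (32.49 - 40.96 - 12.96) / 46.08
cos(theta2) = -0.465061
theta2 = 117.7142 degrees


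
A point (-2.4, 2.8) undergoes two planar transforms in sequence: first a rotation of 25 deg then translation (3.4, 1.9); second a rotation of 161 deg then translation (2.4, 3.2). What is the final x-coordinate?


After transform 1:
x1 = cos(25)*-2.4 - sin(25)*2.8 + 3.4 = 0.0415
y1 = sin(25)*-2.4 + cos(25)*2.8 + 1.9 = 3.4234
After transform 2:
x2 = cos(161)*0.0415 - sin(161)*3.4234 + 2.4
= 1.2462


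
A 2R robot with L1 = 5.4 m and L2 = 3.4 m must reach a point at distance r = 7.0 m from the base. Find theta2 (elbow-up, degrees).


cos(theta2) = (r^2 - L1^2 - L2^2) / (2*L1*L2)
cos(theta2) = (49.0 - 29.16 - 11.56) / 36.72
cos(theta2) = 0.22549
theta2 = 76.9683 degrees


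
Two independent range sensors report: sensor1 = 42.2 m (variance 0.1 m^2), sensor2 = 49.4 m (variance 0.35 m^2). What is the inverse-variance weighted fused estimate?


w1 = (1/var1) / (1/var1 + 1/var2)
   = 10.0 / (10.0 + 2.8571) = 0.7778
w2 = 1 - w1 = 0.2222
fused = w1*s1 + w2*s2 = 32.8222 + 10.9778
= 43.8 m


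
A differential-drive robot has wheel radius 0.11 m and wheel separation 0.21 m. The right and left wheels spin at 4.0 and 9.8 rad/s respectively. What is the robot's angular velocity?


vR = r*wR = 0.11*4.0 = 0.44 m/s
vL = r*wL = 0.11*9.8 = 1.078 m/s
v = (vR+vL)/2 = 0.759 m/s
omega = (vR-vL)/L = -3.0381 rad/s
angular velocity = -3.0381 rad/s


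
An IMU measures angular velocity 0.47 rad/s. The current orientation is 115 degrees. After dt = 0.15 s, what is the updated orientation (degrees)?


delta_theta = w * dt = 0.47 * 0.15 = 0.0705 rad
= 4.0394 deg
theta_new = 115 + 4.0394 = 119.0394 deg


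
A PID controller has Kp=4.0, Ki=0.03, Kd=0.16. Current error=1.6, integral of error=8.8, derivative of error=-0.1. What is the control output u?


u = Kp*e + Ki*int(e) + Kd*de/dt
= 4.0*1.6 + 0.03*8.8 + 0.16*(-0.1)
= 6.4 + 0.264 + -0.016
= 6.648


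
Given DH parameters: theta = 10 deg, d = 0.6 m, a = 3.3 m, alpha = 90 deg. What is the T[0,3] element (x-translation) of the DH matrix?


T[0,3] = a * cos(theta)
= 3.3 * cos(10 deg)
= 3.3 * 0.9848
= 3.2499


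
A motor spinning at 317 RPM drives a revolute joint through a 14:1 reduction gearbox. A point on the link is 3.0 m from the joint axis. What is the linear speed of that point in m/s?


omega_motor = 317 * 2*pi/60 = 33.1962 rad/s
omega_joint = omega_motor / 14 = 2.3712 rad/s
v = omega_joint * r = 2.3712 * 3.0
= 7.1135 m/s


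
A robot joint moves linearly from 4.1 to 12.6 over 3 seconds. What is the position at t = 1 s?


s = t/T = 1/3 = 0.3333
p(t) = p0 + (pf-p0)*s
= 4.1 + (12.6 - 4.1) * 0.3333
= 6.9333


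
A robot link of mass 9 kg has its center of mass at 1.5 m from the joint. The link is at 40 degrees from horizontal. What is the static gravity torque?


tau = m*g*L*cos(angle)
= 9 * 9.81 * 1.5 * cos(40 deg)
= 9 * 9.81 * 1.5 * 0.766
= 101.4511 Nm


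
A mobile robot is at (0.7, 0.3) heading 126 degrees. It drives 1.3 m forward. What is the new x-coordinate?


x_new = x0 + d*cos(theta)
= 0.7 + 1.3*cos(126)
= 0.7 + -0.7641
= -0.0641


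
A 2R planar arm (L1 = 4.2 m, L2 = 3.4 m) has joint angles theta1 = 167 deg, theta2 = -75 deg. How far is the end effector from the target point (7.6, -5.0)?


End effector via forward kinematics:
x = L1*cos(t1) + L2*cos(t1+t2) = -4.211
y = L1*sin(t1) + L2*sin(t1+t2) = 4.3427
Distance to target:
d = sqrt((7.6 - -4.211)^2 + (-5.0 - 4.3427)^2)
= sqrt(139.5 + 87.2865)
= 15.0594 m


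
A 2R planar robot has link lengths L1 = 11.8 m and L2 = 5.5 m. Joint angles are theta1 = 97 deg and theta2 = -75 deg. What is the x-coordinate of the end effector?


Convert angles to radians: theta1 = 1.693, theta2 = -1.309
x = L1*cos(theta1) + L2*cos(theta1+theta2)
x = -1.4381 + 5.0995
x = 3.6615


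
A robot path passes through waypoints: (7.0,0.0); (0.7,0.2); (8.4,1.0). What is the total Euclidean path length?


Segment lengths:
  seg1 = sqrt((-6.3)^2 + (0.2)^2) = 6.3032
  seg2 = sqrt((7.7)^2 + (0.8)^2) = 7.7414
Total = 14.0446


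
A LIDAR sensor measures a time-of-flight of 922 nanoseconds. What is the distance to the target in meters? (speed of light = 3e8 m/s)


tof = 922 ns = 9.22e-07 s
dist = c * tof / 2
= 3e8 * 9.22e-07 / 2
= 138.3 m


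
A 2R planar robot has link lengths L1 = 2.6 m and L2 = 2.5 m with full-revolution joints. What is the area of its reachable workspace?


r_max = L1 + L2 = 5.1 m
r_min = |L1 - L2| = 0.1 m
Area = pi*(r_max^2 - r_min^2)
= pi*(26.01 - 0.01)
= pi * 26.0
= 81.6814 m^2


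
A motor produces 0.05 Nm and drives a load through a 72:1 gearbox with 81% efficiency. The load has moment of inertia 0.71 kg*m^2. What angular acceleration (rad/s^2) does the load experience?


tau_out = tau_motor * N * eta
= 0.05 * 72 * 0.81 = 2.916 Nm
alpha = tau_out / I = 2.916 / 0.71
= 4.107 rad/s^2


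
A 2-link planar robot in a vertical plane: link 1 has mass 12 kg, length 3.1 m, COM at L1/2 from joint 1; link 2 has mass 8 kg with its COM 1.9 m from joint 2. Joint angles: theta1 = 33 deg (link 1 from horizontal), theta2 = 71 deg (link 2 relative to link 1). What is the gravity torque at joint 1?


Horizontal distance from joint 1 to link-1 COM:
  x_c1 = (L1/2)*cos(t1) = 1.55 * 0.8387 = 1.2999 m
Horizontal distance from joint 1 to link-2 COM:
  x_c2 = L1*cos(t1) + Lc2*cos(t1+t2)
       = 3.1*0.8387 + 1.9*-0.2419 = 2.1402 m
tau1 = m1*g*x_c1 + m2*g*x_c2
     = 12*9.81*1.2999 + 8*9.81*2.1402
     = 153.0289 + 167.965
     = 320.9939 Nm


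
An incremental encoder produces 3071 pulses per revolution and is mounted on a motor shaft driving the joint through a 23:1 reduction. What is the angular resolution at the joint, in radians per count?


counts per rev = 3071
effective counts at joint = 3071 * 23 = 70633
resolution = 2*pi / 70633
= 8.8955e-05 rad/count


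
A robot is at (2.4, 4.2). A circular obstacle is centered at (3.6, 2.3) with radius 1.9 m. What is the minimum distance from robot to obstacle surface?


center_dist = sqrt((2.4-3.6)^2 + (4.2-2.3)^2)
= sqrt(1.44 + 3.61)
= 2.2472
min_dist = center_dist - radius = 2.2472 - 1.9 = 0.3472 m


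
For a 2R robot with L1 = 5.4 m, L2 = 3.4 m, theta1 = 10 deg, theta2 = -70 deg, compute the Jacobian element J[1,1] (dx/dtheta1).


J[1,1] = -L1*sin(t1) - L2*sin(t1+t2)
= -5.4*sin(10) - 3.4*sin(-60)
= 2.0068


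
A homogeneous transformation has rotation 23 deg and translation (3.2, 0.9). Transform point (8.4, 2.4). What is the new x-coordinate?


x' = cos(theta)*px - sin(theta)*py + tx
= 0.9205*8.4 - 0.3907*2.4 + 3.2
= 9.9945


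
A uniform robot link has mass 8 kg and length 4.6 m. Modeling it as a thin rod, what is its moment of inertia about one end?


I = (1/3) * m * L^2
= (1/3) * 8 * 4.6^2
= 0.333333 * 8 * 21.16
= 56.4267 kg*m^2


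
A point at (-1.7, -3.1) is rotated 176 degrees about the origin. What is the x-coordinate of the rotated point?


x' = x*cos(theta) - y*sin(theta)
cos(176 deg) = -0.9976, sin(176 deg) = 0.0698
x' = -1.7 * -0.9976 - -3.1 * 0.0698
= 1.6959 - -0.2162
= 1.9121


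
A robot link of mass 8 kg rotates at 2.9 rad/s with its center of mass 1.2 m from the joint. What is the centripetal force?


F = m * omega^2 * r
= 8 * 2.9^2 * 1.2
= 8 * 8.41 * 1.2
= 80.736 N


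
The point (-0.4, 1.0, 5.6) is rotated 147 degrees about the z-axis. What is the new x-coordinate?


Rotation about z-axis: x' = x*cos(theta) - y*sin(theta)
= -0.4 * -0.8387 - 1.0 * 0.5446
= -0.2092


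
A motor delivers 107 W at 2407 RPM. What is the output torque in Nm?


omega = 2407 * 2*pi/60 = 252.0605 rad/s
tau = P / omega = 107 / 252.0605
= 0.4245 Nm


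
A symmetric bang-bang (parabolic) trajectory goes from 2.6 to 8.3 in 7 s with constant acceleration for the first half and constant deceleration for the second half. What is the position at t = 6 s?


Symmetric rest-to-rest: each phase covers (pf-p0)/2 in time T/2. 0.5*a*(T/2)^2 = (pf-p0)/2 => a = 4*(pf-p0)/T^2
a = 4*(8.3-2.6)/7^2 = 0.4653
t = 6 is in the deceleration phase (t > T/2).
p = pf - 0.5*a*(T-t)^2 = 8.3 - 0.5*0.4653*1^2
= 8.0673


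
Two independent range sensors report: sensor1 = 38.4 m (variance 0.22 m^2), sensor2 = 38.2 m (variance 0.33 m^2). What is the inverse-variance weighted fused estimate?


w1 = (1/var1) / (1/var1 + 1/var2)
   = 4.5455 / (4.5455 + 3.0303) = 0.6
w2 = 1 - w1 = 0.4
fused = w1*s1 + w2*s2 = 23.04 + 15.28
= 38.32 m


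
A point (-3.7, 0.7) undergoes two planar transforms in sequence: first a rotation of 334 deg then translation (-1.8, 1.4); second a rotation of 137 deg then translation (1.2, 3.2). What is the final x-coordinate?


After transform 1:
x1 = cos(334)*-3.7 - sin(334)*0.7 + -1.8 = -4.8187
y1 = sin(334)*-3.7 + cos(334)*0.7 + 1.4 = 3.6511
After transform 2:
x2 = cos(137)*-4.8187 - sin(137)*3.6511 + 1.2
= 2.2341


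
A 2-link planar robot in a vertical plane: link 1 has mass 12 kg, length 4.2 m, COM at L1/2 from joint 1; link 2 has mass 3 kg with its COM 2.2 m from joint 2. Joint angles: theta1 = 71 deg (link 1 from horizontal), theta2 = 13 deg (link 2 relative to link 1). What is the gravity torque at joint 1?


Horizontal distance from joint 1 to link-1 COM:
  x_c1 = (L1/2)*cos(t1) = 2.1 * 0.3256 = 0.6837 m
Horizontal distance from joint 1 to link-2 COM:
  x_c2 = L1*cos(t1) + Lc2*cos(t1+t2)
       = 4.2*0.3256 + 2.2*0.1045 = 1.5973 m
tau1 = m1*g*x_c1 + m2*g*x_c2
     = 12*9.81*0.6837 + 3*9.81*1.5973
     = 80.4844 + 47.01
     = 127.4943 Nm


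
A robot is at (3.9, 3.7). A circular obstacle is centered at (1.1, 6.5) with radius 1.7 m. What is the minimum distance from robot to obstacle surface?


center_dist = sqrt((3.9-1.1)^2 + (3.7-6.5)^2)
= sqrt(7.84 + 7.84)
= 3.9598
min_dist = center_dist - radius = 3.9598 - 1.7 = 2.2598 m


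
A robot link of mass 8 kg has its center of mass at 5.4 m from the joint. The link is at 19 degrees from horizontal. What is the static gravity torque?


tau = m*g*L*cos(angle)
= 8 * 9.81 * 5.4 * cos(19 deg)
= 8 * 9.81 * 5.4 * 0.9455
= 400.7032 Nm


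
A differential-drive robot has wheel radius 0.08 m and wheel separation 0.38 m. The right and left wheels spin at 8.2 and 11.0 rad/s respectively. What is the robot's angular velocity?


vR = r*wR = 0.08*8.2 = 0.656 m/s
vL = r*wL = 0.08*11.0 = 0.88 m/s
v = (vR+vL)/2 = 0.768 m/s
omega = (vR-vL)/L = -0.5895 rad/s
angular velocity = -0.5895 rad/s


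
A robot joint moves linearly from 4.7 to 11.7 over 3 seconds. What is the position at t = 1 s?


s = t/T = 1/3 = 0.3333
p(t) = p0 + (pf-p0)*s
= 4.7 + (11.7 - 4.7) * 0.3333
= 7.0333


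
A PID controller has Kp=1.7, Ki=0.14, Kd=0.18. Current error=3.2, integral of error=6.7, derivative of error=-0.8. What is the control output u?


u = Kp*e + Ki*int(e) + Kd*de/dt
= 1.7*3.2 + 0.14*6.7 + 0.18*(-0.8)
= 5.44 + 0.938 + -0.144
= 6.234


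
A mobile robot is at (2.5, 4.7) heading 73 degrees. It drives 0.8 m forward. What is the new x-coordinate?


x_new = x0 + d*cos(theta)
= 2.5 + 0.8*cos(73)
= 2.5 + 0.2339
= 2.7339


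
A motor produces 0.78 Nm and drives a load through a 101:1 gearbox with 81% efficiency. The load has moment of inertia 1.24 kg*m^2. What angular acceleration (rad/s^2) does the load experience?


tau_out = tau_motor * N * eta
= 0.78 * 101 * 0.81 = 63.8118 Nm
alpha = tau_out / I = 63.8118 / 1.24
= 51.4611 rad/s^2


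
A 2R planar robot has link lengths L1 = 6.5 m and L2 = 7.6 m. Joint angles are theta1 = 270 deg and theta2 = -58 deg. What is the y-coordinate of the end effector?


Convert angles to radians: theta1 = 4.7124, theta2 = -1.0123
y = L1*sin(theta1) + L2*sin(theta1+theta2)
y = -6.5 + -4.0274
y = -10.5274


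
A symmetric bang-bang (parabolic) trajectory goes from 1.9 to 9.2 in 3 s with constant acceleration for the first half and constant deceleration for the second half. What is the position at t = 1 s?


Symmetric rest-to-rest: each phase covers (pf-p0)/2 in time T/2. 0.5*a*(T/2)^2 = (pf-p0)/2 => a = 4*(pf-p0)/T^2
a = 4*(9.2-1.9)/3^2 = 3.2444
t = 1 is in the acceleration phase (t <= T/2).
p = p0 + 0.5*a*t^2 = 1.9 + 0.5*3.2444*1^2
= 3.5222


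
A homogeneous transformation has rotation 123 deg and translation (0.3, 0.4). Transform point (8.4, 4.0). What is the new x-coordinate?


x' = cos(theta)*px - sin(theta)*py + tx
= -0.5446*8.4 - 0.8387*4.0 + 0.3
= -7.6297


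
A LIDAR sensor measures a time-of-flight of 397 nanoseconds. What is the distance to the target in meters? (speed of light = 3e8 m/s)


tof = 397 ns = 3.97e-07 s
dist = c * tof / 2
= 3e8 * 3.97e-07 / 2
= 59.55 m


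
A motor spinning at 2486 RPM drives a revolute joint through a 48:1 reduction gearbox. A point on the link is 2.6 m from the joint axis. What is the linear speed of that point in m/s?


omega_motor = 2486 * 2*pi/60 = 260.3333 rad/s
omega_joint = omega_motor / 48 = 5.4236 rad/s
v = omega_joint * r = 5.4236 * 2.6
= 14.1014 m/s


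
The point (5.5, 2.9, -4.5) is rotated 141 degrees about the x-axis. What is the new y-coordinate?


Rotation about x-axis: y' = y*cos(theta) - z*sin(theta)
= 2.9 * -0.7771 - -4.5 * 0.6293
= 0.5782


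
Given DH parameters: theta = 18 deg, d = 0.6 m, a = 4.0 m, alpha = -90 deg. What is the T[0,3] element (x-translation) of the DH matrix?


T[0,3] = a * cos(theta)
= 4.0 * cos(18 deg)
= 4.0 * 0.9511
= 3.8042


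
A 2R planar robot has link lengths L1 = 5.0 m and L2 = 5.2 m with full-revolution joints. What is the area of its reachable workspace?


r_max = L1 + L2 = 10.2 m
r_min = |L1 - L2| = 0.2 m
Area = pi*(r_max^2 - r_min^2)
= pi*(104.04 - 0.04)
= pi * 104.0
= 326.7256 m^2
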